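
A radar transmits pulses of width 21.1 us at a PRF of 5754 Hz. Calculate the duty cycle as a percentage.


DC = 21.1e-6 * 5754 * 100 = 12.14%

12.14%


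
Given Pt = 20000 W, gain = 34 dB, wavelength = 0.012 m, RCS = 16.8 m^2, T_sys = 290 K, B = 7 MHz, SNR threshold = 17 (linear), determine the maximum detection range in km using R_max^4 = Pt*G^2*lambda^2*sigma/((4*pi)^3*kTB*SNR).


G_lin = 10^(34/10) = 2511.886432
R^4 = 20000 * 2511.886432^2 * 0.012^2 * 16.8 / ((4*pi)^3 * 1.38e-23 * 290 * 7000000.0 * 17)
R^4 = 3.23034e17 m^4
R_max = (3.23034e17)^(1/4) = 23840.3 m = 23.8 km

23.8 km


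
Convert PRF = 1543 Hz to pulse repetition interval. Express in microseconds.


PRI = 1/1543 = 0.0006480881 s = 648.1 us

648.1 us


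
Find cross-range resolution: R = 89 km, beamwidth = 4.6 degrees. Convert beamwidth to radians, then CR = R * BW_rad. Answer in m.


BW_rad = 0.080285146
CR = 89000 * 0.080285146 = 7145.4 m

7145.4 m


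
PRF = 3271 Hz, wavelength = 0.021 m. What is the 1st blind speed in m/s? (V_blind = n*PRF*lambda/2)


V_blind = 1 * 3271 * 0.021 / 2 = 34.3 m/s

34.3 m/s


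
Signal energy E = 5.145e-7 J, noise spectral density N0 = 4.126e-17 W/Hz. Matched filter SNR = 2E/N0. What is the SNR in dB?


SNR_lin = 2 * 5.145e-7 / 4.126e-17 = 2.494e10
SNR_dB = 10*log10(2.494e10) = 104.0 dB

104.0 dB


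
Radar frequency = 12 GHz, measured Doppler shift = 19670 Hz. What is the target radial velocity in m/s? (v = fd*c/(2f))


v = 19670 * 3e8 / (2 * 12000000000.0) = 245.9 m/s

245.9 m/s


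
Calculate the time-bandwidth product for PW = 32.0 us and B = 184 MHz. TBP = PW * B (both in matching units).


TBP = 32.0 * 184 = 5888.0

5888.0


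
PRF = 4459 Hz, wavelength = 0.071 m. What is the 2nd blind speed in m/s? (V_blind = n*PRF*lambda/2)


V_blind = 2 * 4459 * 0.071 / 2 = 316.6 m/s

316.6 m/s


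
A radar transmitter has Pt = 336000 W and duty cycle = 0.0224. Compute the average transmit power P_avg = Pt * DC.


P_avg = 336000 * 0.0224 = 7526.4 W

7526.4 W


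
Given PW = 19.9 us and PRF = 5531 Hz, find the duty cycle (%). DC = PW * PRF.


DC = 19.9e-6 * 5531 * 100 = 11.01%

11.01%


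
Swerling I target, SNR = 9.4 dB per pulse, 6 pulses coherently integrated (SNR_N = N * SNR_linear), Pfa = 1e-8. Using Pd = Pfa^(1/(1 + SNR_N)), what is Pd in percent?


SNR_lin = 10^(9.4/10) = 8.70964
SNR_N = 6 * 8.70964 = 52.25784
1/(1 + SNR_N) = 1/53.25784 = 0.0187766
Pd = (1e-8)^0.0187766 = 0.7076
Pd = 70.8%

70.8%


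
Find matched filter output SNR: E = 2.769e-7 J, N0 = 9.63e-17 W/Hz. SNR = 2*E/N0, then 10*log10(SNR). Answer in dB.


SNR_lin = 2 * 2.769e-7 / 9.63e-17 = 5.751e9
SNR_dB = 10*log10(5.751e9) = 97.6 dB

97.6 dB


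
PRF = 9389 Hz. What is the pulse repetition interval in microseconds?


PRI = 1/9389 = 0.0001065076 s = 106.5 us

106.5 us


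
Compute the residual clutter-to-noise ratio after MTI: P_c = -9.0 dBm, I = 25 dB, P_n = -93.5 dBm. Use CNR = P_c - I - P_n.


CNR = -9.0 - 25 - (-93.5) = 59.5 dB

59.5 dB


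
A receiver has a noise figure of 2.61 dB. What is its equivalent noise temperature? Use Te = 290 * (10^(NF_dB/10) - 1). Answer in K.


NF_lin = 10^(2.61/10) = 1.823896
Te = 290 * (1.823896 - 1) = 238.9 K

238.9 K


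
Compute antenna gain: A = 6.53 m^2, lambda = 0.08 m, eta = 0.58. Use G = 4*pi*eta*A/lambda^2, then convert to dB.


G_linear = 4*pi*0.58*6.53/0.08^2 = 7436.54
G_dB = 10*log10(7436.54) = 38.7 dB

38.7 dB


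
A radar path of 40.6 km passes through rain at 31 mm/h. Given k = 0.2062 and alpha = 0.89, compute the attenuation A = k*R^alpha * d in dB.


gamma = 0.2062 * 31^0.89 = 4.381276 dB/km
A = 4.381276 * 40.6 = 177.88 dB

177.88 dB


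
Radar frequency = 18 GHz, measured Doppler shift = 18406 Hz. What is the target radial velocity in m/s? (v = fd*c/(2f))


v = 18406 * 3e8 / (2 * 18000000000.0) = 153.4 m/s

153.4 m/s


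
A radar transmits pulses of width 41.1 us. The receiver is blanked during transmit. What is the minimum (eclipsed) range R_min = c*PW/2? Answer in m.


R_min = 3e8 * 41.1e-6 / 2 = 6165.0 m

6165.0 m


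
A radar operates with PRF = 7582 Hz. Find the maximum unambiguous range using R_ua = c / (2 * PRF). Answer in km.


R_ua = 3e8 / (2 * 7582) = 19783.7 m = 19.8 km

19.8 km


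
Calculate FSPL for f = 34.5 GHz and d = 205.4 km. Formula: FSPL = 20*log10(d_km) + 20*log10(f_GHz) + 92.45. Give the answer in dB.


20*log10(205.4) = 46.25
20*log10(34.5) = 30.76
FSPL = 169.5 dB

169.5 dB


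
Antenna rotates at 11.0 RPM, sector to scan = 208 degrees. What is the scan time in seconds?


t = 208 / (11.0 * 360) * 60 = 3.15 s

3.15 s


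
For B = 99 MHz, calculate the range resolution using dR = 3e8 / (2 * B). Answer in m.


dR = 3e8 / (2 * 99000000.0) = 1.52 m

1.52 m


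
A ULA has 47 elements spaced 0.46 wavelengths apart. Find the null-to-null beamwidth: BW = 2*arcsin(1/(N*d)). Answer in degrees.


1/(N*d) = 1/(47*0.46) = 0.046253
BW = 2*arcsin(0.046253) = 5.3 degrees

5.3 degrees


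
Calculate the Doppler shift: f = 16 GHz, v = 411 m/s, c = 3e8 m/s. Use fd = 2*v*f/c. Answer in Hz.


fd = 2 * 411 * 16000000000.0 / 3e8 = 43840.0 Hz

43840.0 Hz


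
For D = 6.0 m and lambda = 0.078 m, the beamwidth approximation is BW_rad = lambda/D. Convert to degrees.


BW_rad = 0.078 / 6.0 = 0.013
BW_deg = 0.74 degrees

0.74 degrees


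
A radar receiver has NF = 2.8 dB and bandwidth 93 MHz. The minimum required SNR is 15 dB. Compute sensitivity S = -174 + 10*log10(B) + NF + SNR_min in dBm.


10*log10(93000000.0) = 79.68
S = -174 + 79.68 + 2.8 + 15 = -76.5 dBm

-76.5 dBm


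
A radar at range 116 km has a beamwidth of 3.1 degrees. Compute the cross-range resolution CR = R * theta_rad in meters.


BW_rad = 0.054105207
CR = 116000 * 0.054105207 = 6276.2 m

6276.2 m


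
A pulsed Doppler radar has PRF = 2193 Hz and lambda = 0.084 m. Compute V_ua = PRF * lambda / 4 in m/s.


V_ua = 2193 * 0.084 / 4 = 46.1 m/s

46.1 m/s


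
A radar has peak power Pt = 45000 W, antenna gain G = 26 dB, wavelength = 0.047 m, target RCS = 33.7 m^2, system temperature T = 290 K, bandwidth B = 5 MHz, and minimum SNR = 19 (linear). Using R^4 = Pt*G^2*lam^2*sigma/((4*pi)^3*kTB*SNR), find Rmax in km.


G_lin = 10^(26/10) = 398.107171
R^4 = 45000 * 398.107171^2 * 0.047^2 * 33.7 / ((4*pi)^3 * 1.38e-23 * 290 * 5000000.0 * 19)
R^4 = 7.03733e17 m^4
R_max = (7.03733e17)^(1/4) = 28963.6 m = 29.0 km

29.0 km


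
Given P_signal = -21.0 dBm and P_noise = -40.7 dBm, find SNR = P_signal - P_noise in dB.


SNR = -21.0 - (-40.7) = 19.7 dB

19.7 dB


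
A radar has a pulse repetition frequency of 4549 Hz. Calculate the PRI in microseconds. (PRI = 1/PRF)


PRI = 1/4549 = 0.0002198285 s = 219.8 us

219.8 us


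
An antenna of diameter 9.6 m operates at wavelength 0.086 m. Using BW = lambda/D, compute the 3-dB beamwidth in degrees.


BW_rad = 0.086 / 9.6 = 0.008958
BW_deg = 0.51 degrees

0.51 degrees


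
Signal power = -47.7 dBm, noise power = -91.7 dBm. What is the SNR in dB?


SNR = -47.7 - (-91.7) = 44.0 dB

44.0 dB


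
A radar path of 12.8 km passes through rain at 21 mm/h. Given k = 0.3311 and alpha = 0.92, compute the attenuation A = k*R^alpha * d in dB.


gamma = 0.3311 * 21^0.92 = 5.450056 dB/km
A = 5.450056 * 12.8 = 69.76 dB

69.76 dB


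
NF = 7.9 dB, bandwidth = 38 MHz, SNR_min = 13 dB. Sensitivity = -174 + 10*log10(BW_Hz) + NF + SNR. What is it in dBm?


10*log10(38000000.0) = 75.8
S = -174 + 75.8 + 7.9 + 13 = -77.3 dBm

-77.3 dBm


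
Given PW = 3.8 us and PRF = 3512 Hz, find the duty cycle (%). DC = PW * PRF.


DC = 3.8e-6 * 3512 * 100 = 1.33%

1.33%


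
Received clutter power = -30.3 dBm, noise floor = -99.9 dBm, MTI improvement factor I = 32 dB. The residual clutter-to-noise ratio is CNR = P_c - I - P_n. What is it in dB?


CNR = -30.3 - 32 - (-99.9) = 37.6 dB

37.6 dB


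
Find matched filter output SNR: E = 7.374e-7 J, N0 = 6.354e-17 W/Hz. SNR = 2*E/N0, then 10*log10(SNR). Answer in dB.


SNR_lin = 2 * 7.374e-7 / 6.354e-17 = 2.321e10
SNR_dB = 10*log10(2.321e10) = 103.7 dB

103.7 dB


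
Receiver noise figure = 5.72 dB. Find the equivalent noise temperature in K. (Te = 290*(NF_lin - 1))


NF_lin = 10^(5.72/10) = 3.732502
Te = 290 * (3.732502 - 1) = 792.4 K

792.4 K


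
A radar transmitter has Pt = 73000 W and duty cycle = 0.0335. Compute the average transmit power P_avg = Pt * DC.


P_avg = 73000 * 0.0335 = 2445.5 W

2445.5 W


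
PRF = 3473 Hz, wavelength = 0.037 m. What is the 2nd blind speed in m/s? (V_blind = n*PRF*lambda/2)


V_blind = 2 * 3473 * 0.037 / 2 = 128.5 m/s

128.5 m/s


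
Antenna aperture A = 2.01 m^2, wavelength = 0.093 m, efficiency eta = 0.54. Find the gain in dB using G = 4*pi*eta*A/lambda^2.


G_linear = 4*pi*0.54*2.01/0.093^2 = 1577.01
G_dB = 10*log10(1577.01) = 32.0 dB

32.0 dB


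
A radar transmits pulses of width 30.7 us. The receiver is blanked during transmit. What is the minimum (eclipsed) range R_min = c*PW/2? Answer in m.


R_min = 3e8 * 30.7e-6 / 2 = 4605.0 m

4605.0 m


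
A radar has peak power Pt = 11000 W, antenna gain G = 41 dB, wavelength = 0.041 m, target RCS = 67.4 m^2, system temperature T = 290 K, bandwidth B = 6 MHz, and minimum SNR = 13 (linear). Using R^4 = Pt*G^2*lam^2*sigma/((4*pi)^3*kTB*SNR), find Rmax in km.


G_lin = 10^(41/10) = 12589.254118
R^4 = 11000 * 12589.254118^2 * 0.041^2 * 67.4 / ((4*pi)^3 * 1.38e-23 * 290 * 6000000.0 * 13)
R^4 = 3.18874e20 m^4
R_max = (3.18874e20)^(1/4) = 133630.2 m = 133.6 km

133.6 km


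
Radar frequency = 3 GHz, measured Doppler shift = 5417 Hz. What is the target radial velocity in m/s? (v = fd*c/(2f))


v = 5417 * 3e8 / (2 * 3000000000.0) = 270.9 m/s

270.9 m/s


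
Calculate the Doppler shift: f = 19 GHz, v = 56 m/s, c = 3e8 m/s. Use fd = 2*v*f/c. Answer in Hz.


fd = 2 * 56 * 19000000000.0 / 3e8 = 7093.3 Hz

7093.3 Hz


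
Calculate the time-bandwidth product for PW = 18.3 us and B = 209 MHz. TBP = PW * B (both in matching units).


TBP = 18.3 * 209 = 3824.7

3824.7


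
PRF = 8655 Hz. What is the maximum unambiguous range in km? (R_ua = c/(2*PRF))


R_ua = 3e8 / (2 * 8655) = 17331.0 m = 17.3 km

17.3 km


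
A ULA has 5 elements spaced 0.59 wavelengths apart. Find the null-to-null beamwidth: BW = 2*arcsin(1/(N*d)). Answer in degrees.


1/(N*d) = 1/(5*0.59) = 0.338983
BW = 2*arcsin(0.338983) = 39.6 degrees

39.6 degrees


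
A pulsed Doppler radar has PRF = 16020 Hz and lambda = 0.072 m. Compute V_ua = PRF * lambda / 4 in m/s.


V_ua = 16020 * 0.072 / 4 = 288.4 m/s

288.4 m/s


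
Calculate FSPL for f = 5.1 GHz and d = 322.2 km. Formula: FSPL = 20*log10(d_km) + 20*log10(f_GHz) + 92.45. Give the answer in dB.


20*log10(322.2) = 50.16
20*log10(5.1) = 14.15
FSPL = 156.8 dB

156.8 dB


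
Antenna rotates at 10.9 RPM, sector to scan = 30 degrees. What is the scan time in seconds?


t = 30 / (10.9 * 360) * 60 = 0.46 s

0.46 s


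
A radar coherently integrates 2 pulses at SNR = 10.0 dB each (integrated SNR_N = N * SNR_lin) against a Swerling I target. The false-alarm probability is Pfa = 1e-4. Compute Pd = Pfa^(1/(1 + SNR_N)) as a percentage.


SNR_lin = 10^(10.0/10) = 10.0
SNR_N = 2 * 10.0 = 20.0
1/(1 + SNR_N) = 1/21.0 = 0.047619
Pd = (1e-4)^0.047619 = 0.64495
Pd = 64.5%

64.5%


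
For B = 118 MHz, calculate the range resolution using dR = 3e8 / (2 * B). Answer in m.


dR = 3e8 / (2 * 118000000.0) = 1.27 m

1.27 m


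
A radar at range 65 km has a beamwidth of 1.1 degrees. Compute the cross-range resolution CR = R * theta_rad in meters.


BW_rad = 0.019198622
CR = 65000 * 0.019198622 = 1247.9 m

1247.9 m


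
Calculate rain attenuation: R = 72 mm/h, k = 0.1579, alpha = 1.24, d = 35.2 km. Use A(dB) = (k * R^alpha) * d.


gamma = 0.1579 * 72^1.24 = 31.730318 dB/km
A = 31.730318 * 35.2 = 1116.91 dB

1116.91 dB


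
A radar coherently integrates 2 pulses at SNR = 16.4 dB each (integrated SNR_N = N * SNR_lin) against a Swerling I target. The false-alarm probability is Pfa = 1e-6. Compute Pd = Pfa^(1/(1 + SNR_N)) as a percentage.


SNR_lin = 10^(16.4/10) = 43.65158
SNR_N = 2 * 43.65158 = 87.30316
1/(1 + SNR_N) = 1/88.30316 = 0.0113246
Pd = (1e-6)^0.0113246 = 0.85517
Pd = 85.5%

85.5%


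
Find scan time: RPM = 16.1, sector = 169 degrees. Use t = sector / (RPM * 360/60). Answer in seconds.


t = 169 / (16.1 * 360) * 60 = 1.75 s

1.75 s


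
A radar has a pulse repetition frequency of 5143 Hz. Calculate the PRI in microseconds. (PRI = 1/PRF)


PRI = 1/5143 = 0.000194439 s = 194.4 us

194.4 us


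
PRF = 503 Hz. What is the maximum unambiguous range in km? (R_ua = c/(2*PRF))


R_ua = 3e8 / (2 * 503) = 298210.7 m = 298.2 km

298.2 km


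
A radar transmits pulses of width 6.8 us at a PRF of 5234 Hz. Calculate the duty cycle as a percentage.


DC = 6.8e-6 * 5234 * 100 = 3.56%

3.56%


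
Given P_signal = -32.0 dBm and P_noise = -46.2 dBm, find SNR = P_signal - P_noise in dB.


SNR = -32.0 - (-46.2) = 14.2 dB

14.2 dB


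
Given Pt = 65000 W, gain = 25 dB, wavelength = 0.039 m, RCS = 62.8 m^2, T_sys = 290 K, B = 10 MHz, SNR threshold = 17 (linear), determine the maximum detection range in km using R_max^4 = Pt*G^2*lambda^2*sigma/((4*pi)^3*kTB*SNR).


G_lin = 10^(25/10) = 316.227766
R^4 = 65000 * 316.227766^2 * 0.039^2 * 62.8 / ((4*pi)^3 * 1.38e-23 * 290 * 10000000.0 * 17)
R^4 = 4.59882e17 m^4
R_max = (4.59882e17)^(1/4) = 26041.2 m = 26.0 km

26.0 km


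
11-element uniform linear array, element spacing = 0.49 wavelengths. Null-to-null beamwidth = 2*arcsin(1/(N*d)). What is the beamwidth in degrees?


1/(N*d) = 1/(11*0.49) = 0.185529
BW = 2*arcsin(0.185529) = 21.4 degrees

21.4 degrees


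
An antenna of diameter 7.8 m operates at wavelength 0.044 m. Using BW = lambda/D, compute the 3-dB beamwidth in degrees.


BW_rad = 0.044 / 7.8 = 0.005641
BW_deg = 0.32 degrees

0.32 degrees


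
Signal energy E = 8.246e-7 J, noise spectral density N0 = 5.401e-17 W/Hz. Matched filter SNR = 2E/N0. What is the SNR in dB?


SNR_lin = 2 * 8.246e-7 / 5.401e-17 = 3.054e10
SNR_dB = 10*log10(3.054e10) = 104.8 dB

104.8 dB


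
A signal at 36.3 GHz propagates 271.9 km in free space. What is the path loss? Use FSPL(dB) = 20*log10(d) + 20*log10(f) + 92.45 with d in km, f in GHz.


20*log10(271.9) = 48.69
20*log10(36.3) = 31.2
FSPL = 172.3 dB

172.3 dB


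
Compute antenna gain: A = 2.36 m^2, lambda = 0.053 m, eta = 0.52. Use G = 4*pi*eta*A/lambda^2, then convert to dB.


G_linear = 4*pi*0.52*2.36/0.053^2 = 5490.01
G_dB = 10*log10(5490.01) = 37.4 dB

37.4 dB


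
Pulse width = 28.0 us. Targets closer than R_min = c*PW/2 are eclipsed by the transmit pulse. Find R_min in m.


R_min = 3e8 * 28.0e-6 / 2 = 4200.0 m

4200.0 m


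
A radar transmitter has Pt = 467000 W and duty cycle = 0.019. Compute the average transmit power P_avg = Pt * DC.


P_avg = 467000 * 0.019 = 8873.0 W

8873.0 W


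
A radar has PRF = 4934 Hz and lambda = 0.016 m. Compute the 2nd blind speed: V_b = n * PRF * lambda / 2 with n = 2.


V_blind = 2 * 4934 * 0.016 / 2 = 78.9 m/s

78.9 m/s


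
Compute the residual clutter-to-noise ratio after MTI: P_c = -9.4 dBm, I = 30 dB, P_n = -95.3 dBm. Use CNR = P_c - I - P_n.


CNR = -9.4 - 30 - (-95.3) = 55.9 dB

55.9 dB


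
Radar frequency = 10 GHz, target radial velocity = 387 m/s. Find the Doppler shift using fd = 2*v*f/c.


fd = 2 * 387 * 10000000000.0 / 3e8 = 25800.0 Hz

25800.0 Hz


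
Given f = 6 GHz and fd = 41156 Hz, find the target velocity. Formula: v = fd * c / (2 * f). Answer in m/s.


v = 41156 * 3e8 / (2 * 6000000000.0) = 1028.9 m/s

1028.9 m/s


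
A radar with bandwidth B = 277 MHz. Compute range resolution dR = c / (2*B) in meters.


dR = 3e8 / (2 * 277000000.0) = 0.54 m

0.54 m


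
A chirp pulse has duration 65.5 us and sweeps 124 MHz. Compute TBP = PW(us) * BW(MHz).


TBP = 65.5 * 124 = 8122.0

8122.0


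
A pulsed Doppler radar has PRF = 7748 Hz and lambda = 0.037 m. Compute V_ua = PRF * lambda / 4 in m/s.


V_ua = 7748 * 0.037 / 4 = 71.7 m/s

71.7 m/s


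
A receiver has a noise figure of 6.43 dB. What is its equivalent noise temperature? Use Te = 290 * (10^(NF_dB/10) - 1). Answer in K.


NF_lin = 10^(6.43/10) = 4.395416
Te = 290 * (4.395416 - 1) = 984.7 K

984.7 K


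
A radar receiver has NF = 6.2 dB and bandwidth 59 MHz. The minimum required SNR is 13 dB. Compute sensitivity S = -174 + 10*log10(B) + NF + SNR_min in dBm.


10*log10(59000000.0) = 77.71
S = -174 + 77.71 + 6.2 + 13 = -77.1 dBm

-77.1 dBm


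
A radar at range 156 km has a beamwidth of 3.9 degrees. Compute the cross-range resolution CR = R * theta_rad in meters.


BW_rad = 0.068067841
CR = 156000 * 0.068067841 = 10618.6 m

10618.6 m


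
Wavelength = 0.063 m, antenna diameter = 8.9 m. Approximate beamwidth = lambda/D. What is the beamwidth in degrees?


BW_rad = 0.063 / 8.9 = 0.007079
BW_deg = 0.41 degrees

0.41 degrees


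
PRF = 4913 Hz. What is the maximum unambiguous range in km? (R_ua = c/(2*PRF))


R_ua = 3e8 / (2 * 4913) = 30531.2 m = 30.5 km

30.5 km


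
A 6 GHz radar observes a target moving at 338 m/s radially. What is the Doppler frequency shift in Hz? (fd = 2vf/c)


fd = 2 * 338 * 6000000000.0 / 3e8 = 13520.0 Hz

13520.0 Hz


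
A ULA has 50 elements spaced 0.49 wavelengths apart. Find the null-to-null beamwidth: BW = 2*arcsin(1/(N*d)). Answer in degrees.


1/(N*d) = 1/(50*0.49) = 0.040816
BW = 2*arcsin(0.040816) = 4.7 degrees

4.7 degrees


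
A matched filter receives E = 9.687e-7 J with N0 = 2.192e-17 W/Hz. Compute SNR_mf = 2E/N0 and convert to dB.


SNR_lin = 2 * 9.687e-7 / 2.192e-17 = 8.839e10
SNR_dB = 10*log10(8.839e10) = 109.5 dB

109.5 dB


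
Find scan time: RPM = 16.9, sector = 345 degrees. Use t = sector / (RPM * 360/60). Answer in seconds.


t = 345 / (16.9 * 360) * 60 = 3.4 s

3.4 s


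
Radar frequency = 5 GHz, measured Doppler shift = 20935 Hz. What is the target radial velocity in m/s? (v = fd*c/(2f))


v = 20935 * 3e8 / (2 * 5000000000.0) = 628.1 m/s

628.1 m/s


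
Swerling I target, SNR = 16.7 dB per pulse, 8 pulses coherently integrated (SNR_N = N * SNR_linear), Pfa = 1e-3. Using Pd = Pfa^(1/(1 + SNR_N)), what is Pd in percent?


SNR_lin = 10^(16.7/10) = 46.77351
SNR_N = 8 * 46.77351 = 374.18808
1/(1 + SNR_N) = 1/375.18808 = 0.0026653
Pd = (1e-3)^0.0026653 = 0.98176
Pd = 98.2%

98.2%


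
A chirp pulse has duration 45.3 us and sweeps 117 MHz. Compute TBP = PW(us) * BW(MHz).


TBP = 45.3 * 117 = 5300.1

5300.1


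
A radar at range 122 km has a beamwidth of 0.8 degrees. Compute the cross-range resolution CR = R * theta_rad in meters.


BW_rad = 0.013962634
CR = 122000 * 0.013962634 = 1703.4 m

1703.4 m


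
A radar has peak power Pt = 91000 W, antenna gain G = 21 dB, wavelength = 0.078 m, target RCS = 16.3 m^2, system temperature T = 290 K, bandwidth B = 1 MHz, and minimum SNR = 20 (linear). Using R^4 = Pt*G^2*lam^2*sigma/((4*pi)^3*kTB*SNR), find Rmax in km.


G_lin = 10^(21/10) = 125.892541
R^4 = 91000 * 125.892541^2 * 0.078^2 * 16.3 / ((4*pi)^3 * 1.38e-23 * 290 * 1000000.0 * 20)
R^4 = 9.00495e17 m^4
R_max = (9.00495e17)^(1/4) = 30804.9 m = 30.8 km

30.8 km


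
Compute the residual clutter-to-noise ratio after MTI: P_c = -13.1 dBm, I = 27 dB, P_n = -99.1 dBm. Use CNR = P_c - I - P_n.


CNR = -13.1 - 27 - (-99.1) = 59.0 dB

59.0 dB


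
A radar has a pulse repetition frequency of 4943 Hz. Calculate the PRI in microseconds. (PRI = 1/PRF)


PRI = 1/4943 = 0.0002023063 s = 202.3 us

202.3 us


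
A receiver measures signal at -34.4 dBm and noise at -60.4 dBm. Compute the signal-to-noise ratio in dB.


SNR = -34.4 - (-60.4) = 26.0 dB

26.0 dB


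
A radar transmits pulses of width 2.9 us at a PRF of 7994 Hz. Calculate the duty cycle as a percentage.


DC = 2.9e-6 * 7994 * 100 = 2.32%

2.32%


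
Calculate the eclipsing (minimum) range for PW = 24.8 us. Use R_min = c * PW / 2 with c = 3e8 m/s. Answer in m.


R_min = 3e8 * 24.8e-6 / 2 = 3720.0 m

3720.0 m


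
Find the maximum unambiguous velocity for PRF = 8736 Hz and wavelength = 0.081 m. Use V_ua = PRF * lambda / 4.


V_ua = 8736 * 0.081 / 4 = 176.9 m/s

176.9 m/s


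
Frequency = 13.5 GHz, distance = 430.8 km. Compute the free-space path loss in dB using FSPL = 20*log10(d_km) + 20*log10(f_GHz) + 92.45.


20*log10(430.8) = 52.69
20*log10(13.5) = 22.61
FSPL = 167.7 dB

167.7 dB


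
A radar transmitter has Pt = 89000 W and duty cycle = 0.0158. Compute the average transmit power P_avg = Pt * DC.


P_avg = 89000 * 0.0158 = 1406.2 W

1406.2 W


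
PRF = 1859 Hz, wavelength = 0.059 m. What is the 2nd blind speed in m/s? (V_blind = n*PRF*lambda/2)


V_blind = 2 * 1859 * 0.059 / 2 = 109.7 m/s

109.7 m/s


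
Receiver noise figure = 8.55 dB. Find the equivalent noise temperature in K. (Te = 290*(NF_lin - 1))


NF_lin = 10^(8.55/10) = 7.161434
Te = 290 * (7.161434 - 1) = 1786.8 K

1786.8 K


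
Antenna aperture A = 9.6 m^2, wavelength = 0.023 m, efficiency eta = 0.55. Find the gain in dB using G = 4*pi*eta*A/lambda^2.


G_linear = 4*pi*0.55*9.6/0.023^2 = 125426.16
G_dB = 10*log10(125426.16) = 51.0 dB

51.0 dB


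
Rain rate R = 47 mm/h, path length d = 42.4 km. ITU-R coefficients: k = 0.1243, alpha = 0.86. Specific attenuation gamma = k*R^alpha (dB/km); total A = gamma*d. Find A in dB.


gamma = 0.1243 * 47^0.86 = 3.407809 dB/km
A = 3.407809 * 42.4 = 144.49 dB

144.49 dB


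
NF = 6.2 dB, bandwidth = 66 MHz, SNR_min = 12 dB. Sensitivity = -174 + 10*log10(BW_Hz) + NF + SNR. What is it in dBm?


10*log10(66000000.0) = 78.2
S = -174 + 78.2 + 6.2 + 12 = -77.6 dBm

-77.6 dBm


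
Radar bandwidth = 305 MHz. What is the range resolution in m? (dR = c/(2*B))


dR = 3e8 / (2 * 305000000.0) = 0.49 m

0.49 m


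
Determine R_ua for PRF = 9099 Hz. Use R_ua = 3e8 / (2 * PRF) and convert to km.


R_ua = 3e8 / (2 * 9099) = 16485.3 m = 16.5 km

16.5 km


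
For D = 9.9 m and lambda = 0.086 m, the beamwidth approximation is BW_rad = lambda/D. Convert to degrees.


BW_rad = 0.086 / 9.9 = 0.008687
BW_deg = 0.5 degrees

0.5 degrees


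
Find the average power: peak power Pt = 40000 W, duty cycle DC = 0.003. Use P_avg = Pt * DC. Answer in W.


P_avg = 40000 * 0.003 = 120.0 W

120.0 W


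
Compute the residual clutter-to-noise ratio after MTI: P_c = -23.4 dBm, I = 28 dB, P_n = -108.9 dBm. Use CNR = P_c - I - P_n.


CNR = -23.4 - 28 - (-108.9) = 57.5 dB

57.5 dB


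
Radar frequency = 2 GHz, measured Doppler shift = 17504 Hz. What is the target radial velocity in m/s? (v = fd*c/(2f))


v = 17504 * 3e8 / (2 * 2000000000.0) = 1312.8 m/s

1312.8 m/s


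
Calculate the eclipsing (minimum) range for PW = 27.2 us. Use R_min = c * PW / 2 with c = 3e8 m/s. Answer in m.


R_min = 3e8 * 27.2e-6 / 2 = 4080.0 m

4080.0 m


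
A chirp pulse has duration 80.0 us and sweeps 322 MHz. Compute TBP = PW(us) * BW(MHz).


TBP = 80.0 * 322 = 25760.0

25760.0


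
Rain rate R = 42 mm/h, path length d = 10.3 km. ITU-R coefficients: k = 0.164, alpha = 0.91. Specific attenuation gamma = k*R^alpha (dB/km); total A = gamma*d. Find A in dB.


gamma = 0.164 * 42^0.91 = 4.920403 dB/km
A = 4.920403 * 10.3 = 50.68 dB

50.68 dB


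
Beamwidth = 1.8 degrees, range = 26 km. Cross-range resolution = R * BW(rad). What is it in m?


BW_rad = 0.031415927
CR = 26000 * 0.031415927 = 816.8 m

816.8 m


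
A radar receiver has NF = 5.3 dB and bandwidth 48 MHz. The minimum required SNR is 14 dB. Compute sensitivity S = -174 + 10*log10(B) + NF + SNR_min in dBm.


10*log10(48000000.0) = 76.81
S = -174 + 76.81 + 5.3 + 14 = -77.9 dBm

-77.9 dBm


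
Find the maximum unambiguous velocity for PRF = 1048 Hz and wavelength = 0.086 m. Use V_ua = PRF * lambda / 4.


V_ua = 1048 * 0.086 / 4 = 22.5 m/s

22.5 m/s


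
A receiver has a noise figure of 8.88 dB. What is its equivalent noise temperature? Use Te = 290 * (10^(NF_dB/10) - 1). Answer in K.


NF_lin = 10^(8.88/10) = 7.726806
Te = 290 * (7.726806 - 1) = 1950.8 K

1950.8 K


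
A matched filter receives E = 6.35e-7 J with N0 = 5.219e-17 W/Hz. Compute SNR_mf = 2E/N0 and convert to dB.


SNR_lin = 2 * 6.35e-7 / 5.219e-17 = 2.433e10
SNR_dB = 10*log10(2.433e10) = 103.9 dB

103.9 dB


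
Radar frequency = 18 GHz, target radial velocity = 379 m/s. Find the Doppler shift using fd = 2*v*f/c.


fd = 2 * 379 * 18000000000.0 / 3e8 = 45480.0 Hz

45480.0 Hz


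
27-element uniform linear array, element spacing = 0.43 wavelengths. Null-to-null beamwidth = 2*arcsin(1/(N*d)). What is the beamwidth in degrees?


1/(N*d) = 1/(27*0.43) = 0.086133
BW = 2*arcsin(0.086133) = 9.9 degrees

9.9 degrees


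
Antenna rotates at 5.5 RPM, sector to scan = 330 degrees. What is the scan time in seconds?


t = 330 / (5.5 * 360) * 60 = 10.0 s

10.0 s


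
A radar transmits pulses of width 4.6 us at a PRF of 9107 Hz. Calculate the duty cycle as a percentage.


DC = 4.6e-6 * 9107 * 100 = 4.19%

4.19%


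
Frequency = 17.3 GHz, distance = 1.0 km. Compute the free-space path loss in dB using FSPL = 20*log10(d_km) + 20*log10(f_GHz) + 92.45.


20*log10(1.0) = 0.0
20*log10(17.3) = 24.76
FSPL = 117.2 dB

117.2 dB


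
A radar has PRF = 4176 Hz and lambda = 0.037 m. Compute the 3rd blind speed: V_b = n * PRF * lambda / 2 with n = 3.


V_blind = 3 * 4176 * 0.037 / 2 = 231.8 m/s

231.8 m/s


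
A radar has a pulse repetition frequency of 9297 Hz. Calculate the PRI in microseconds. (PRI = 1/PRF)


PRI = 1/9297 = 0.0001075616 s = 107.6 us

107.6 us


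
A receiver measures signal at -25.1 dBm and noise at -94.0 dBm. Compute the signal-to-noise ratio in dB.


SNR = -25.1 - (-94.0) = 68.9 dB

68.9 dB


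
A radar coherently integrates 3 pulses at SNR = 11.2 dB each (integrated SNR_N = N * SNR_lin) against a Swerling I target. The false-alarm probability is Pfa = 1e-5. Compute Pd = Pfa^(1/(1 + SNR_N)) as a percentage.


SNR_lin = 10^(11.2/10) = 13.18257
SNR_N = 3 * 13.18257 = 39.54771
1/(1 + SNR_N) = 1/40.54771 = 0.0246623
Pd = (1e-5)^0.0246623 = 0.75282
Pd = 75.3%

75.3%


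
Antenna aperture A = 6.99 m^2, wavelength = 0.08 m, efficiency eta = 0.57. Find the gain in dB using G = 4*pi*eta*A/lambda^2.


G_linear = 4*pi*0.57*6.99/0.08^2 = 7823.15
G_dB = 10*log10(7823.15) = 38.9 dB

38.9 dB


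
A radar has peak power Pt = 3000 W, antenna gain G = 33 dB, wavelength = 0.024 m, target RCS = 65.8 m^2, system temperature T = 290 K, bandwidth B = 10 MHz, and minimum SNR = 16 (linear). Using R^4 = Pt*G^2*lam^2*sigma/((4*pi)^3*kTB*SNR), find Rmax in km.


G_lin = 10^(33/10) = 1995.262315
R^4 = 3000 * 1995.262315^2 * 0.024^2 * 65.8 / ((4*pi)^3 * 1.38e-23 * 290 * 10000000.0 * 16)
R^4 = 3.5624e17 m^4
R_max = (3.5624e17)^(1/4) = 24430.7 m = 24.4 km

24.4 km


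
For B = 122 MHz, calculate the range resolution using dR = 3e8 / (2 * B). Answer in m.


dR = 3e8 / (2 * 122000000.0) = 1.23 m

1.23 m


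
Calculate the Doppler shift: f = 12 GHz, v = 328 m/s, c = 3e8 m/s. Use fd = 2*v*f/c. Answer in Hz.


fd = 2 * 328 * 12000000000.0 / 3e8 = 26240.0 Hz

26240.0 Hz


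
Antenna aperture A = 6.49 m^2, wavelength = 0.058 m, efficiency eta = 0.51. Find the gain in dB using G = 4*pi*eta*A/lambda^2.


G_linear = 4*pi*0.51*6.49/0.058^2 = 12364.28
G_dB = 10*log10(12364.28) = 40.9 dB

40.9 dB


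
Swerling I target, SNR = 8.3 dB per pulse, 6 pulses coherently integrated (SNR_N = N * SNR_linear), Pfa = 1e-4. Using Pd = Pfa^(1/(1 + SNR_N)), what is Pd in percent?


SNR_lin = 10^(8.3/10) = 6.76083
SNR_N = 6 * 6.76083 = 40.56498
1/(1 + SNR_N) = 1/41.56498 = 0.0240587
Pd = (1e-4)^0.0240587 = 0.80124
Pd = 80.1%

80.1%


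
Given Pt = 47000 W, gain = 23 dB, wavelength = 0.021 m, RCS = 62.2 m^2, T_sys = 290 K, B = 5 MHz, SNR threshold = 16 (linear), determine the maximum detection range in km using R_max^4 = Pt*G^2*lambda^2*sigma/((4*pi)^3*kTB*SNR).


G_lin = 10^(23/10) = 199.526231
R^4 = 47000 * 199.526231^2 * 0.021^2 * 62.2 / ((4*pi)^3 * 1.38e-23 * 290 * 5000000.0 * 16)
R^4 = 8.07849e16 m^4
R_max = (8.07849e16)^(1/4) = 16859.0 m = 16.9 km

16.9 km


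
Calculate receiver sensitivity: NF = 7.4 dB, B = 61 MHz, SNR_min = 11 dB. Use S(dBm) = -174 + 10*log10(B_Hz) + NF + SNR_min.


10*log10(61000000.0) = 77.85
S = -174 + 77.85 + 7.4 + 11 = -77.7 dBm

-77.7 dBm


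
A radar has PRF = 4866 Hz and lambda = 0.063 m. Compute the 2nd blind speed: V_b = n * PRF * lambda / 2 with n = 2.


V_blind = 2 * 4866 * 0.063 / 2 = 306.6 m/s

306.6 m/s


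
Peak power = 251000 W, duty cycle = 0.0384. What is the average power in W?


P_avg = 251000 * 0.0384 = 9638.4 W

9638.4 W


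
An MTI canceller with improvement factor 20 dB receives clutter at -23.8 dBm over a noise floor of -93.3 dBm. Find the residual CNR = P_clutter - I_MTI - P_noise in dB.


CNR = -23.8 - 20 - (-93.3) = 49.5 dB

49.5 dB


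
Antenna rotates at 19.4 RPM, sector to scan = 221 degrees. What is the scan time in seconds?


t = 221 / (19.4 * 360) * 60 = 1.9 s

1.9 s


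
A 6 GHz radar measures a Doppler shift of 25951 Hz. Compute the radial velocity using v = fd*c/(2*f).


v = 25951 * 3e8 / (2 * 6000000000.0) = 648.8 m/s

648.8 m/s


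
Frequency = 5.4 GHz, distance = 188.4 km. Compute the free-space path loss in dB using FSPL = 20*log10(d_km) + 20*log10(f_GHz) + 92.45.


20*log10(188.4) = 45.5
20*log10(5.4) = 14.65
FSPL = 152.6 dB

152.6 dB


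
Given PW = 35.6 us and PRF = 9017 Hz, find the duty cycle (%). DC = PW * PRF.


DC = 35.6e-6 * 9017 * 100 = 32.1%

32.1%


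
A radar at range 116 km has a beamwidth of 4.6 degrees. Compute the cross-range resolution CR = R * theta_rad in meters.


BW_rad = 0.080285146
CR = 116000 * 0.080285146 = 9313.1 m

9313.1 m


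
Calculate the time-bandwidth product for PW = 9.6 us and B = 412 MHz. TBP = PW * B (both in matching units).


TBP = 9.6 * 412 = 3955.2

3955.2


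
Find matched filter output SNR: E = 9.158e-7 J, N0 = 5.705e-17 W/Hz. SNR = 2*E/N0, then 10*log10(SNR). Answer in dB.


SNR_lin = 2 * 9.158e-7 / 5.705e-17 = 3.211e10
SNR_dB = 10*log10(3.211e10) = 105.1 dB

105.1 dB


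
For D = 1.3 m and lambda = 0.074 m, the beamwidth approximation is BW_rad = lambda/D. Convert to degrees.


BW_rad = 0.074 / 1.3 = 0.056923
BW_deg = 3.26 degrees

3.26 degrees


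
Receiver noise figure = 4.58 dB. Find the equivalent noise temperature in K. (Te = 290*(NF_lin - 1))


NF_lin = 10^(4.58/10) = 2.870781
Te = 290 * (2.870781 - 1) = 542.5 K

542.5 K


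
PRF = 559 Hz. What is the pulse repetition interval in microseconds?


PRI = 1/559 = 0.0017889088 s = 1788.9 us

1788.9 us


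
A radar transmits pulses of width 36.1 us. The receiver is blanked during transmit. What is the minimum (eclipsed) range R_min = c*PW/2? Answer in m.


R_min = 3e8 * 36.1e-6 / 2 = 5415.0 m

5415.0 m


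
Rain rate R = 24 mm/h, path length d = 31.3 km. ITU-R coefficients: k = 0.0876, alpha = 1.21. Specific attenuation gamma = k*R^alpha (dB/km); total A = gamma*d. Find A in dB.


gamma = 0.0876 * 24^1.21 = 4.097884 dB/km
A = 4.097884 * 31.3 = 128.26 dB

128.26 dB


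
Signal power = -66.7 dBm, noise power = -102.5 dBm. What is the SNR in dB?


SNR = -66.7 - (-102.5) = 35.8 dB

35.8 dB


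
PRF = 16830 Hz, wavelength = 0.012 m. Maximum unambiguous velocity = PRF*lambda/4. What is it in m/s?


V_ua = 16830 * 0.012 / 4 = 50.5 m/s

50.5 m/s


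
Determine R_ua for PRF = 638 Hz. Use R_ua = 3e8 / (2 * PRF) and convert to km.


R_ua = 3e8 / (2 * 638) = 235109.7 m = 235.1 km

235.1 km


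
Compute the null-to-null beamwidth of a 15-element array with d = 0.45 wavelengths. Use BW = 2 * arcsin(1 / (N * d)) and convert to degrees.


1/(N*d) = 1/(15*0.45) = 0.148148
BW = 2*arcsin(0.148148) = 17.0 degrees

17.0 degrees


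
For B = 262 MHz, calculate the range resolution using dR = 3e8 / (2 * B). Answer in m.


dR = 3e8 / (2 * 262000000.0) = 0.57 m

0.57 m


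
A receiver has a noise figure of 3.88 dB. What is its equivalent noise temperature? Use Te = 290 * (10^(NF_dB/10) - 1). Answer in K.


NF_lin = 10^(3.88/10) = 2.443431
Te = 290 * (2.443431 - 1) = 418.6 K

418.6 K


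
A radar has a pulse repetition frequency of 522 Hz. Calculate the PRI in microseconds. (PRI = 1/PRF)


PRI = 1/522 = 0.0019157088 s = 1915.7 us

1915.7 us


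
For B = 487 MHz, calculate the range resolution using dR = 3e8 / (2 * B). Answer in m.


dR = 3e8 / (2 * 487000000.0) = 0.31 m

0.31 m


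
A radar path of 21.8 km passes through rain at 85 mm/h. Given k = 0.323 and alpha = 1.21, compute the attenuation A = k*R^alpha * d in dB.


gamma = 0.323 * 85^1.21 = 69.791 dB/km
A = 69.791 * 21.8 = 1521.44 dB

1521.44 dB


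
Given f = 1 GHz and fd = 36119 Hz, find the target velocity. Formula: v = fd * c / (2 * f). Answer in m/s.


v = 36119 * 3e8 / (2 * 1000000000.0) = 5417.9 m/s

5417.9 m/s


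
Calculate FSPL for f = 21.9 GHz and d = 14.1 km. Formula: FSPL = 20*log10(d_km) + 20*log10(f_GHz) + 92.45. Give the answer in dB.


20*log10(14.1) = 22.98
20*log10(21.9) = 26.81
FSPL = 142.2 dB

142.2 dB


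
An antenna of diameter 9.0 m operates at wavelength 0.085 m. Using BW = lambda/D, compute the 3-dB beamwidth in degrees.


BW_rad = 0.085 / 9.0 = 0.009444
BW_deg = 0.54 degrees

0.54 degrees


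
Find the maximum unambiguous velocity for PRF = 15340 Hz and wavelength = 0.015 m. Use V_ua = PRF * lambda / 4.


V_ua = 15340 * 0.015 / 4 = 57.5 m/s

57.5 m/s


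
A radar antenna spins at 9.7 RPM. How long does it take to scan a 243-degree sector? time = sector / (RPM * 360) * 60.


t = 243 / (9.7 * 360) * 60 = 4.18 s

4.18 s


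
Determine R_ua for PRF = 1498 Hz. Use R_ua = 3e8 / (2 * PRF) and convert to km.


R_ua = 3e8 / (2 * 1498) = 100133.5 m = 100.1 km

100.1 km


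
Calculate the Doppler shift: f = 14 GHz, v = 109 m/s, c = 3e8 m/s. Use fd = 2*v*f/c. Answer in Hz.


fd = 2 * 109 * 14000000000.0 / 3e8 = 10173.3 Hz

10173.3 Hz


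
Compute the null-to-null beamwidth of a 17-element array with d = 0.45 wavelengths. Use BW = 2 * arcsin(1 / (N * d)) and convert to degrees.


1/(N*d) = 1/(17*0.45) = 0.130719
BW = 2*arcsin(0.130719) = 15.0 degrees

15.0 degrees


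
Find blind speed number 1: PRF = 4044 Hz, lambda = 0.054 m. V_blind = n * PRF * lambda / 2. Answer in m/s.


V_blind = 1 * 4044 * 0.054 / 2 = 109.2 m/s

109.2 m/s


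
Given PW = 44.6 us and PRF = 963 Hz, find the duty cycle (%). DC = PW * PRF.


DC = 44.6e-6 * 963 * 100 = 4.29%

4.29%


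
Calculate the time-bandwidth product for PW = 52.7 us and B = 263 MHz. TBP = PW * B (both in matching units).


TBP = 52.7 * 263 = 13860.1

13860.1


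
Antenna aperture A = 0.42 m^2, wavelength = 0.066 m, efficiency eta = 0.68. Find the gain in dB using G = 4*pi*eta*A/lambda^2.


G_linear = 4*pi*0.68*0.42/0.066^2 = 823.91
G_dB = 10*log10(823.91) = 29.2 dB

29.2 dB


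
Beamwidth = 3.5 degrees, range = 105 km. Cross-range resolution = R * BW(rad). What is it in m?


BW_rad = 0.061086524
CR = 105000 * 0.061086524 = 6414.1 m

6414.1 m


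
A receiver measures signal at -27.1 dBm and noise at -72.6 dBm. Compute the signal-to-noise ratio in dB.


SNR = -27.1 - (-72.6) = 45.5 dB

45.5 dB


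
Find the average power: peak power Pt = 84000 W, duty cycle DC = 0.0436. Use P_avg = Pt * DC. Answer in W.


P_avg = 84000 * 0.0436 = 3662.4 W

3662.4 W


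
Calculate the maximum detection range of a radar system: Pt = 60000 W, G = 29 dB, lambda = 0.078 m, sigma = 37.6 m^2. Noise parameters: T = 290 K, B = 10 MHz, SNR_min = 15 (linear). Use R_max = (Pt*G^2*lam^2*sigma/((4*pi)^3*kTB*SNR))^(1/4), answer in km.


G_lin = 10^(29/10) = 794.328235
R^4 = 60000 * 794.328235^2 * 0.078^2 * 37.6 / ((4*pi)^3 * 1.38e-23 * 290 * 10000000.0 * 15)
R^4 = 7.26993e18 m^4
R_max = (7.26993e18)^(1/4) = 51925.7 m = 51.9 km

51.9 km


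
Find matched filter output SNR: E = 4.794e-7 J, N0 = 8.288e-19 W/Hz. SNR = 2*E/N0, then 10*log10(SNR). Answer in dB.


SNR_lin = 2 * 4.794e-7 / 8.288e-19 = 1.157e12
SNR_dB = 10*log10(1.157e12) = 120.6 dB

120.6 dB


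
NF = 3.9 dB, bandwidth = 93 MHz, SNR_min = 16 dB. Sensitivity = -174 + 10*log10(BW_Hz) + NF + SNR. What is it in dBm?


10*log10(93000000.0) = 79.68
S = -174 + 79.68 + 3.9 + 16 = -74.4 dBm

-74.4 dBm


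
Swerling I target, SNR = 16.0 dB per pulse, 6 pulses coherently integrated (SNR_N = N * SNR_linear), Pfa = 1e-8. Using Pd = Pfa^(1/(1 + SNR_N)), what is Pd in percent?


SNR_lin = 10^(16.0/10) = 39.81072
SNR_N = 6 * 39.81072 = 238.86432
1/(1 + SNR_N) = 1/239.86432 = 0.004169
Pd = (1e-8)^0.004169 = 0.92608
Pd = 92.6%

92.6%


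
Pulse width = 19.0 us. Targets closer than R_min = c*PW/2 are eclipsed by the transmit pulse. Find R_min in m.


R_min = 3e8 * 19.0e-6 / 2 = 2850.0 m

2850.0 m


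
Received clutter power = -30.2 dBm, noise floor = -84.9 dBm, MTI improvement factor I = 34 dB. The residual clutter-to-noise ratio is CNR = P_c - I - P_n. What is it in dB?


CNR = -30.2 - 34 - (-84.9) = 20.7 dB

20.7 dB


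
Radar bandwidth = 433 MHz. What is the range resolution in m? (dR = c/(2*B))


dR = 3e8 / (2 * 433000000.0) = 0.35 m

0.35 m


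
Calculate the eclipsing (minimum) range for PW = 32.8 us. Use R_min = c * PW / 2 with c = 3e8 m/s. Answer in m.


R_min = 3e8 * 32.8e-6 / 2 = 4920.0 m

4920.0 m


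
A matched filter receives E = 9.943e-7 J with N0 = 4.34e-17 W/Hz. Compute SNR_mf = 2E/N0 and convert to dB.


SNR_lin = 2 * 9.943e-7 / 4.34e-17 = 4.582e10
SNR_dB = 10*log10(4.582e10) = 106.6 dB

106.6 dB


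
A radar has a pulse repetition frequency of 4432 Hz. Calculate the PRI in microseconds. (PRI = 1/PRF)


PRI = 1/4432 = 0.0002256318 s = 225.6 us

225.6 us


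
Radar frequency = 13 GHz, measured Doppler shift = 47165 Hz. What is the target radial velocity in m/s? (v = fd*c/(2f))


v = 47165 * 3e8 / (2 * 13000000000.0) = 544.2 m/s

544.2 m/s


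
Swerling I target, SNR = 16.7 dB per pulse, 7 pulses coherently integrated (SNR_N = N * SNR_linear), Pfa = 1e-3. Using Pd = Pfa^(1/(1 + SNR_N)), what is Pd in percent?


SNR_lin = 10^(16.7/10) = 46.77351
SNR_N = 7 * 46.77351 = 327.41457
1/(1 + SNR_N) = 1/328.41457 = 0.0030449
Pd = (1e-3)^0.0030449 = 0.97919
Pd = 97.9%

97.9%


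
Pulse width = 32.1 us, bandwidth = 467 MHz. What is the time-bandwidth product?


TBP = 32.1 * 467 = 14990.7

14990.7


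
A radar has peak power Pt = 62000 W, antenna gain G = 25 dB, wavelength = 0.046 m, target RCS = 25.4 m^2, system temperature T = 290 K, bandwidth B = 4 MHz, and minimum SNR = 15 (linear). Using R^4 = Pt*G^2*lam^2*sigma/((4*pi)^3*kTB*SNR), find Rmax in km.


G_lin = 10^(25/10) = 316.227766
R^4 = 62000 * 316.227766^2 * 0.046^2 * 25.4 / ((4*pi)^3 * 1.38e-23 * 290 * 4000000.0 * 15)
R^4 = 6.99332e17 m^4
R_max = (6.99332e17)^(1/4) = 28918.2 m = 28.9 km

28.9 km


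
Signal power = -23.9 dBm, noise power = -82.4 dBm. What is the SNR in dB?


SNR = -23.9 - (-82.4) = 58.5 dB

58.5 dB


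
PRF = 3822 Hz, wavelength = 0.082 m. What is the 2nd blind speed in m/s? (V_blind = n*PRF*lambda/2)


V_blind = 2 * 3822 * 0.082 / 2 = 313.4 m/s

313.4 m/s


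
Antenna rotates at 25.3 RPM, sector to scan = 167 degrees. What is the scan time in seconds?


t = 167 / (25.3 * 360) * 60 = 1.1 s

1.1 s


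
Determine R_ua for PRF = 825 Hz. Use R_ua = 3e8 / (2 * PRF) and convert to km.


R_ua = 3e8 / (2 * 825) = 181818.2 m = 181.8 km

181.8 km
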